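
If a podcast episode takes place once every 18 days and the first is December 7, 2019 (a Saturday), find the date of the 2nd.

The 2nd occurrence is 1 interval after the first: 1 × 18 = 18 days after December 7, 2019.
18 days later is December 25, 2019.

December 25, 2019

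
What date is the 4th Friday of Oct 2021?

Oct 22, 2021

Oct 2021 begins on a Friday, so the first Friday is Oct 1.
The 4th Friday is 3 weeks later: 1 + 21 = 22.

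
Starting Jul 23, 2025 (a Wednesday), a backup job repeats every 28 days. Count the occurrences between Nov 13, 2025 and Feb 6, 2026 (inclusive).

3

Occurrences land 28·i days after Jul 23, 2025 for i = 0, 1, 2, …
Nov 13, 2025 is 113 days after the start; 113 ÷ 28 = 4 remainder 1; since the remainder is 1, round up to i = 5. First occurrence in the window: #6 on Dec 10, 2025 (5×28 = 140 days in).
Feb 6, 2026 is 198 days after the start; 198 ÷ 28 = 7 remainder 2. Last occurrence in the window: #8 on Feb 4, 2026.
Occurrences #6 through #8: 3 in total.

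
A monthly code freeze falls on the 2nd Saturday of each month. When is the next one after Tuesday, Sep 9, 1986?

Sep 1986 starts on a Monday; its first Saturday is the 6th, so the 2nd Saturday is the 13th — Sep 13, 1986.
Sep 13, 1986 is after Sep 9, 1986, so that is the next one.

Sep 13, 1986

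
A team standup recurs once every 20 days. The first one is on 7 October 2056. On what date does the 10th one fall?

The 10th occurrence is 9 intervals after the first: 9 × 20 = 180 days after 7 October 2056.
October has 31 days — 24 days to the end of October leaves 156.
November has 30 days (126 left).
December has 31 days (95 left).
January has 31 days (64 left).
February has 28 days (36 left).
March has 31 days (5 left).
5 days into April → 5 April 2057.

5 April 2057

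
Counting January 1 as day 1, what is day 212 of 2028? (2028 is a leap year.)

January has 31 days (212 − 31 = 181 remain).
February has 29 days (181 − 29 = 152 remain).
March has 31 days (152 − 31 = 121 remain).
April has 30 days (121 − 30 = 91 remain).
May has 31 days (91 − 31 = 60 remain).
June has 30 days (60 − 30 = 30 remain).
30 into July → July 30.

2028-07-30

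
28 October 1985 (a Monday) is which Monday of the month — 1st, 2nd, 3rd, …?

4th

Day 28 falls in week ⌈28/7⌉ of the month.
Days 1–7 hold the 1st Monday, 8–14 the 2nd, 15–21 the 3rd, 22–28 the 4th, 29–31 the 5th.
28 is in the range for the 4th.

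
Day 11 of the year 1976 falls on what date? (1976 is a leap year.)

11 into Jan → Jan 11.

Jan 11, 1976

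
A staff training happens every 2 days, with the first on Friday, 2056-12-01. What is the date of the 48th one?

2057-03-05

The 48th occurrence is 47 intervals after the first: 47 × 2 = 94 days after 2056-12-01.
December has 31 days — 30 days to the end of December leaves 64.
January has 31 days (33 left).
February has 28 days (5 left).
5 days into March → 2057-03-05.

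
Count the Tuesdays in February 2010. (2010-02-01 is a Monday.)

2010-02-01 is a Monday; the first Tuesday on or after it is 2010-02-02 (1 day later).
From 2010-02-02 to 2010-02-28 is 28 − 2 = 26 days.
26 ÷ 7 = 3 full weeks with remainder 5, so 3 more Tuesdays after the first → 4.

4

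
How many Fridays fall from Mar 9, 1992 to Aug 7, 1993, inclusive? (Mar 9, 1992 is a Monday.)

74

Mar 9, 1992 is a Monday; the first Friday on or after it is Mar 13, 1992 (4 days later).
From Mar 13, 1992 to Aug 7, 1993: 293 + 219 = 512 days (rest of 1992, to Aug 7, 1993 in 1993).
512 ÷ 7 = 73 full weeks with remainder 1, so 73 more Fridays after the first → 74.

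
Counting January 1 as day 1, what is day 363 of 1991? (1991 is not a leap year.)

December 29, 1991

January has 31 days (363 − 31 = 332 remain).
February has 28 days (332 − 28 = 304 remain).
March has 31 days (304 − 31 = 273 remain).
April has 30 days (273 − 30 = 243 remain).
May has 31 days (243 − 31 = 212 remain).
June has 30 days (212 − 30 = 182 remain).
July has 31 days (182 − 31 = 151 remain).
August has 31 days (151 − 31 = 120 remain).
September has 30 days (120 − 30 = 90 remain).
October has 31 days (90 − 31 = 59 remain).
November has 30 days (59 − 30 = 29 remain).
29 into December → December 29.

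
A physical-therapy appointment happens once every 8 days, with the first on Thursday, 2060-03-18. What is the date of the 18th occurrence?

The 18th occurrence is 17 intervals after the first: 17 × 8 = 136 days after 2060-03-18.
March has 31 days — 13 days to the end of March leaves 123.
April has 30 days (93 left).
May has 31 days (62 left).
June has 30 days (32 left).
July has 31 days (1 left).
1 day into August → 2060-08-01.

2060-08-01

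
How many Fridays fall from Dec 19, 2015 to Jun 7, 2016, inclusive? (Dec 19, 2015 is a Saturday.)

24

Dec 19, 2015 is a Saturday; the first Friday on or after it is Dec 25, 2015 (6 days later).
From Dec 25, 2015 to Jun 7, 2016: 6 + 31 + 29 + 31 + 30 + 31 + 7 = 165 days (rest of Dec, Jan, Feb, Mar, Apr, May, Jun).
165 ÷ 7 = 23 full weeks with remainder 4, so 23 more Fridays after the first → 24.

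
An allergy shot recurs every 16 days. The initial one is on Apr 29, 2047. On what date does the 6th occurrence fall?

Jul 18, 2047

The 6th occurrence is 5 intervals after the first: 5 × 16 = 80 days after Apr 29, 2047.
Apr has 30 days — 1 day to the end of Apr leaves 79.
May has 31 days (48 left).
Jun has 30 days (18 left).
18 days into Jul → Jul 18, 2047.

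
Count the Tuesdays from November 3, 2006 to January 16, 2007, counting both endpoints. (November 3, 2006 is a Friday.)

11

November 3, 2006 is a Friday; the first Tuesday on or after it is November 7, 2006 (4 days later).
From November 7, 2006 to January 16, 2007: 23 + 31 + 16 = 70 days (rest of November, December, January).
70 ÷ 7 = 10 full weeks with remainder 0, so 10 more Tuesdays after the first → 11.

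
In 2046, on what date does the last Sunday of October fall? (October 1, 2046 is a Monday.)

28 October 2046

October 2046 begins on a Monday, so the first Sunday is October 7 (6 days later).
October 2046 has 31 days. Adding weeks: 7, 14, 21, 28 — the last one ≤ 31 is the 28th.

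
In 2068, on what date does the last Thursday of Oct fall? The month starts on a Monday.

Oct 2068 begins on a Monday, so the first Thursday is Oct 4 (3 days later).
Oct 2068 has 31 days. Adding weeks: 4, 11, 18, 25 — the last one ≤ 31 is the 25th.

Oct 25, 2068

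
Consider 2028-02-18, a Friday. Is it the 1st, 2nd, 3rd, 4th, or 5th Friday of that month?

3rd

Day 18 falls in week ⌈18/7⌉ of the month.
Days 1–7 hold the 1st Friday, 8–14 the 2nd, 15–21 the 3rd, 22–28 the 4th, 29–31 the 5th.
18 is in the range for the 3rd.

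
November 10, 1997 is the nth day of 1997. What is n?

Days in months before November: 31 + 28 + 31 + 30 + 31 + 30 + 31 + 31 + 30 + 31 = 304.
Plus 10 days into November → day 314.

314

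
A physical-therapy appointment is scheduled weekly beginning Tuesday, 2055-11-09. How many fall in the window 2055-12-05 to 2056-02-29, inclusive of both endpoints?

Occurrences land 7·i days after 2055-11-09 for i = 0, 1, 2, …
2055-12-05 is 26 days after the start; 26 ÷ 7 = 3 remainder 5; since the remainder is 5, round up to i = 4. First occurrence in the window: #5 on 2055-12-07 (4×7 = 28 days in).
2056-02-29 is 112 days after the start; 112 ÷ 7 = 16 remainder 0. Last occurrence in the window: #17 on 2056-02-29.
Occurrences #5 through #17: 13 in total.

13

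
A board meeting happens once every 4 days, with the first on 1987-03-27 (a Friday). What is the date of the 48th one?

1987-10-01

The 48th occurrence is 47 intervals after the first: 47 × 4 = 188 days after 1987-03-27.
March has 31 days — 4 days to the end of March leaves 184.
April has 30 days (154 left).
May has 31 days (123 left).
June has 30 days (93 left).
July has 31 days (62 left).
August has 31 days (31 left).
September has 30 days (1 left).
1 day into October → 1987-10-01.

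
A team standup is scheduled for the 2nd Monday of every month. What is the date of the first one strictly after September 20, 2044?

September 2044 starts on a Thursday; its first Monday is the 5th, so the 2nd Monday is the 12th — September 12, 2044.
That is not after September 20, 2044, so look at October 2044.
October 2044 starts on a Saturday; its first Monday is the 3rd, so the 2nd Monday is the 10th — October 10, 2044.

October 10, 2044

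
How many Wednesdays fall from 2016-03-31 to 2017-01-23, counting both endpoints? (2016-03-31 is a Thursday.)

42

2016-03-31 is a Thursday; the first Wednesday on or after it is 2016-04-06 (6 days later).
From 2016-04-06 to 2017-01-23: 24 + 31 + 30 + 31 + 31 + 30 + 31 + 30 + 31 + 23 = 292 days (rest of April, May, June, July, August, September, October, November, December, January).
292 ÷ 7 = 41 full weeks with remainder 5, so 41 more Wednesdays after the first → 42.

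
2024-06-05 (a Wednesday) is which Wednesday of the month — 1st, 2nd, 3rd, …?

1st

Day 5 falls in week ⌈5/7⌉ of the month.
Days 1–7 hold the 1st Wednesday, 8–14 the 2nd, 15–21 the 3rd, 22–28 the 4th, 29–31 the 5th.
5 is in the range for the 1st.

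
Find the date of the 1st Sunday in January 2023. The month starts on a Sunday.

January 2023 begins on a Sunday, so the first Sunday is January 1.

January 1, 2023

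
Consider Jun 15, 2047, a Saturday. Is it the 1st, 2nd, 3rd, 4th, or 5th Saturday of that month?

3rd

Day 15 falls in week ⌈15/7⌉ of the month.
Days 1–7 hold the 1st Saturday, 8–14 the 2nd, 15–21 the 3rd, 22–28 the 4th, 29–31 the 5th.
15 is in the range for the 3rd.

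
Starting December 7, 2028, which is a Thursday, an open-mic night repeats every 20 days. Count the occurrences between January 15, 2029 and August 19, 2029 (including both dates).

11

Occurrences land 20·i days after December 7, 2028 for i = 0, 1, 2, …
January 15, 2029 is 39 days after the start; 39 ÷ 20 = 1 remainder 19; since the remainder is 19, round up to i = 2. First occurrence in the window: #3 on January 16, 2029 (2×20 = 40 days in).
August 19, 2029 is 255 days after the start; 255 ÷ 20 = 12 remainder 15. Last occurrence in the window: #13 on August 4, 2029.
Occurrences #3 through #13: 11 in total.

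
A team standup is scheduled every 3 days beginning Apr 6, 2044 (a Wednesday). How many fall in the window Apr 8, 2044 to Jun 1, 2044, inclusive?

18

Occurrences land 3·i days after Apr 6, 2044 for i = 0, 1, 2, …
Apr 8, 2044 is 2 days after the start; 2 ÷ 3 = 0 remainder 2; since the remainder is 2, round up to i = 1. First occurrence in the window: #2 on Apr 9, 2044 (1×3 = 3 days in).
Jun 1, 2044 is 56 days after the start; 56 ÷ 3 = 18 remainder 2. Last occurrence in the window: #19 on May 30, 2044.
Occurrences #2 through #19: 18 in total.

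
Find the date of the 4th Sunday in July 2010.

25 July 2010

July 2010 begins on a Thursday, so the first Sunday is July 4 (3 days later).
The 4th Sunday is 3 weeks later: 4 + 21 = 25.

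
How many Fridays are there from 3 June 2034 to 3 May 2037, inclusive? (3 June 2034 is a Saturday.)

3 June 2034 is a Saturday; the first Friday on or after it is 9 June 2034 (6 days later).
From 9 June 2034 to 3 May 2037: 205 + 365 + 366 + 123 = 1059 days (rest of 2034, 2035, 2036, to 3 May 2037 in 2037).
1059 ÷ 7 = 151 full weeks with remainder 2, so 151 more Fridays after the first → 152.

152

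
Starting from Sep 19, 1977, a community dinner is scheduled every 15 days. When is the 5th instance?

The 5th occurrence is 4 intervals after the first: 4 × 15 = 60 days after Sep 19, 1977.
Sep has 30 days — 11 days to the end of Sep leaves 49.
Oct has 31 days (18 left).
18 days into Nov → Nov 18, 1977.

Nov 18, 1977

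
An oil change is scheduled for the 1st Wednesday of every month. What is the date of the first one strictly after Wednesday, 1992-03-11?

1992-04-01

March 1992 starts on a Sunday, so its 1st Wednesday is 1992-03-04 (3 days in).
That is not after 1992-03-11, so look at April 1992.
April 1992 starts on a Wednesday, so its 1st Wednesday is 1992-04-01.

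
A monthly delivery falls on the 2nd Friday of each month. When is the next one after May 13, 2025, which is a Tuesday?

May 2025 starts on a Thursday; its first Friday is the 2nd, so the 2nd Friday is the 9th — May 9, 2025.
That is not after May 13, 2025, so look at June 2025.
June 2025 starts on a Sunday; its first Friday is the 6th, so the 2nd Friday is the 13th — June 13, 2025.

June 13, 2025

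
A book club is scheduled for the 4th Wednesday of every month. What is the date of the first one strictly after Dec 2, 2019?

Dec 2019 starts on a Sunday; its first Wednesday is the 4th, so the 4th Wednesday is the 25th — Dec 25, 2019.
Dec 25, 2019 is after Dec 2, 2019, so that is the next one.

Dec 25, 2019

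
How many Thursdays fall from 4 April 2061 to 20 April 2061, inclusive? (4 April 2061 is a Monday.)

2

4 April 2061 is a Monday; the first Thursday on or after it is 7 April 2061 (3 days later).
From 7 April 2061 to 20 April 2061 is 20 − 7 = 13 days.
13 ÷ 7 = 1 full weeks with remainder 6, so 1 more Thursdays after the first → 2.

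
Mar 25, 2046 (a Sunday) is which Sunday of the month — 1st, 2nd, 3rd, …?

4th

Day 25 falls in week ⌈25/7⌉ of the month.
Days 1–7 hold the 1st Sunday, 8–14 the 2nd, 15–21 the 3rd, 22–28 the 4th, 29–31 the 5th.
25 is in the range for the 4th.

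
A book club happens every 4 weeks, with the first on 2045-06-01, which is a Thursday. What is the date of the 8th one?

The 8th occurrence is 7 intervals after the first: 7 × 28 = 196 days after 2045-06-01.
June has 30 days — 29 days to the end of June leaves 167.
July has 31 days (136 left).
August has 31 days (105 left).
September has 30 days (75 left).
October has 31 days (44 left).
November has 30 days (14 left).
14 days into December → 2045-12-14.

2045-12-14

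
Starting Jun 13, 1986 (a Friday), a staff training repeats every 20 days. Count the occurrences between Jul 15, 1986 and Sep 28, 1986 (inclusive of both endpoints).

Occurrences land 20·i days after Jun 13, 1986 for i = 0, 1, 2, …
Jul 15, 1986 is 32 days after the start; 32 ÷ 20 = 1 remainder 12; since the remainder is 12, round up to i = 2. First occurrence in the window: #3 on Jul 23, 1986 (2×20 = 40 days in).
Sep 28, 1986 is 107 days after the start; 107 ÷ 20 = 5 remainder 7. Last occurrence in the window: #6 on Sep 21, 1986.
Occurrences #3 through #6: 4 in total.

4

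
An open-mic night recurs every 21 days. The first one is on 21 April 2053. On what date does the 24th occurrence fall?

The 24th occurrence is 23 intervals after the first: 23 × 21 = 483 days after 21 April 2053.
April has 30 days — 9 days to the end of April leaves 474.
From end of April to end of 2053 is 245 days (229 left).
January has 31 days (198 left).
February has 28 days (170 left).
March has 31 days (139 left).
April has 30 days (109 left).
May has 31 days (78 left).
June has 30 days (48 left).
July has 31 days (17 left).
17 days into August → 17 August 2054.

17 August 2054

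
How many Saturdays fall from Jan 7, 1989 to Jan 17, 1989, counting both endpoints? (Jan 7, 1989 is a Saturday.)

Jan 7, 1989 is a Saturday; the first Saturday on or after it is Jan 7, 1989.
From Jan 7, 1989 to Jan 17, 1989 is 17 − 7 = 10 days.
10 ÷ 7 = 1 full weeks with remainder 3, so 1 more Saturdays after the first → 2.

2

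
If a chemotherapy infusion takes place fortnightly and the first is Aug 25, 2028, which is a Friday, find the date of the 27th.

The 27th occurrence is 26 intervals after the first: 26 × 14 = 364 days after Aug 25, 2028.
Aug has 31 days — 6 days to the end of Aug leaves 358.
Sep has 30 days (328 left).
Oct has 31 days (297 left).
Nov has 30 days (267 left).
Dec has 31 days (236 left).
Jan has 31 days (205 left).
Feb has 28 days (177 left).
Mar has 31 days (146 left).
Apr has 30 days (116 left).
May has 31 days (85 left).
Jun has 30 days (55 left).
Jul has 31 days (24 left).
24 days into Aug → Aug 24, 2029.

Aug 24, 2029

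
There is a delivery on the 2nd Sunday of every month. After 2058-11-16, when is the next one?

November 2058 starts on a Friday; its first Sunday is the 3rd, so the 2nd Sunday is the 10th — 2058-11-10.
That is not after 2058-11-16, so look at December 2058.
December 2058 starts on a Sunday; its first Sunday is the 1st, so the 2nd Sunday is the 8th — 2058-12-08.

2058-12-08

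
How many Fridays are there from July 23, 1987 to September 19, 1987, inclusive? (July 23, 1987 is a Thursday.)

July 23, 1987 is a Thursday; the first Friday on or after it is July 24, 1987 (1 day later).
From July 24, 1987 to September 19, 1987: 7 + 31 + 19 = 57 days (rest of July, August, September).
57 ÷ 7 = 8 full weeks with remainder 1, so 8 more Fridays after the first → 9.

9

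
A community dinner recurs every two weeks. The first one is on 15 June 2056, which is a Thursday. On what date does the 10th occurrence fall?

The 10th occurrence is 9 intervals after the first: 9 × 14 = 126 days after 15 June 2056.
June has 30 days — 15 days to the end of June leaves 111.
July has 31 days (80 left).
August has 31 days (49 left).
September has 30 days (19 left).
19 days into October → 19 October 2056.

19 October 2056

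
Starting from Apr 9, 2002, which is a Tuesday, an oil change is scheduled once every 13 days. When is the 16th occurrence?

Oct 21, 2002

The 16th occurrence is 15 intervals after the first: 15 × 13 = 195 days after Apr 9, 2002.
Apr has 30 days — 21 days to the end of Apr leaves 174.
May has 31 days (143 left).
Jun has 30 days (113 left).
Jul has 31 days (82 left).
Aug has 31 days (51 left).
Sep has 30 days (21 left).
21 days into Oct → Oct 21, 2002.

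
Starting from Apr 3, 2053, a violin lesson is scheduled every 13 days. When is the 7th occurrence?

The 7th occurrence is 6 intervals after the first: 6 × 13 = 78 days after Apr 3, 2053.
Apr has 30 days — 27 days to the end of Apr leaves 51.
May has 31 days (20 left).
20 days into Jun → Jun 20, 2053.

Jun 20, 2053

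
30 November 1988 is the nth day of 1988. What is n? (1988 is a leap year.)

Days in months before November: 31 + 29 + 31 + 30 + 31 + 30 + 31 + 31 + 30 + 31 = 305.
Plus 30 days into November → day 335.

335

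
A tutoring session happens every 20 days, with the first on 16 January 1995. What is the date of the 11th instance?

The 11th occurrence is 10 intervals after the first: 10 × 20 = 200 days after 16 January 1995.
January has 31 days — 15 days to the end of January leaves 185.
February has 28 days (157 left).
March has 31 days (126 left).
April has 30 days (96 left).
May has 31 days (65 left).
June has 30 days (35 left).
July has 31 days (4 left).
4 days into August → 4 August 1995.

4 August 1995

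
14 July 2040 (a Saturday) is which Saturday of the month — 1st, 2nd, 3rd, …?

2nd

Day 14 falls in week ⌈14/7⌉ of the month.
Days 1–7 hold the 1st Saturday, 8–14 the 2nd, 15–21 the 3rd, 22–28 the 4th, 29–31 the 5th.
14 is in the range for the 2nd.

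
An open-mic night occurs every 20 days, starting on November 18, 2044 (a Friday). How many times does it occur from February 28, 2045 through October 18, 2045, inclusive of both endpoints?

11

Occurrences land 20·i days after November 18, 2044 for i = 0, 1, 2, …
February 28, 2045 is 102 days after the start; 102 ÷ 20 = 5 remainder 2; since the remainder is 2, round up to i = 6. First occurrence in the window: #7 on March 18, 2045 (6×20 = 120 days in).
October 18, 2045 is 334 days after the start; 334 ÷ 20 = 16 remainder 14. Last occurrence in the window: #17 on October 4, 2045.
Occurrences #7 through #17: 11 in total.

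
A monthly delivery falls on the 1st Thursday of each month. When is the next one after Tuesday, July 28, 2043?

August 6, 2043

July 2043 starts on a Wednesday, so its 1st Thursday is July 2, 2043 (1 day in).
That is not after July 28, 2043, so look at August 2043.
August 2043 starts on a Saturday, so its 1st Thursday is August 6, 2043 (5 days in).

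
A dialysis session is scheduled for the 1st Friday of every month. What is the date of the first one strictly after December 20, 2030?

January 3, 2031

December 2030 starts on a Sunday, so its 1st Friday is December 6, 2030 (5 days in).
That is not after December 20, 2030, so look at January 2031.
January 2031 starts on a Wednesday, so its 1st Friday is January 3, 2031 (2 days in).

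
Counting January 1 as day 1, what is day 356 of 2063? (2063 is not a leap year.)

22 December 2063

January has 31 days (356 − 31 = 325 remain).
February has 28 days (325 − 28 = 297 remain).
March has 31 days (297 − 31 = 266 remain).
April has 30 days (266 − 30 = 236 remain).
May has 31 days (236 − 31 = 205 remain).
June has 30 days (205 − 30 = 175 remain).
July has 31 days (175 − 31 = 144 remain).
August has 31 days (144 − 31 = 113 remain).
September has 30 days (113 − 30 = 83 remain).
October has 31 days (83 − 31 = 52 remain).
November has 30 days (52 − 30 = 22 remain).
22 into December → December 22.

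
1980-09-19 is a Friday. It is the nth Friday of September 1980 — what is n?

3rd

Day 19 falls in week ⌈19/7⌉ of the month.
Days 1–7 hold the 1st Friday, 8–14 the 2nd, 15–21 the 3rd, 22–28 the 4th, 29–31 the 5th.
19 is in the range for the 3rd.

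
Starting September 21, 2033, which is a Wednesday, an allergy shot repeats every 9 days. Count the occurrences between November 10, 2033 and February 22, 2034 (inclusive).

Occurrences land 9·i days after September 21, 2033 for i = 0, 1, 2, …
November 10, 2033 is 50 days after the start; 50 ÷ 9 = 5 remainder 5; since the remainder is 5, round up to i = 6. First occurrence in the window: #7 on November 14, 2033 (6×9 = 54 days in).
February 22, 2034 is 154 days after the start; 154 ÷ 9 = 17 remainder 1. Last occurrence in the window: #18 on February 21, 2034.
Occurrences #7 through #18: 12 in total.

12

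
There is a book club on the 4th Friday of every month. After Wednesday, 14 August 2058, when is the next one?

23 August 2058

August 2058 starts on a Thursday; its first Friday is the 2nd, so the 4th Friday is the 23rd — 23 August 2058.
23 August 2058 is after 14 August 2058, so that is the next one.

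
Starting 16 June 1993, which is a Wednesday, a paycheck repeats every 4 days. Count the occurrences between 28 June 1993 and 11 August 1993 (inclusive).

Occurrences land 4·i days after 16 June 1993 for i = 0, 1, 2, …
28 June 1993 is 12 days after the start; 12 ÷ 4 = 3 remainder 0. First occurrence in the window: #4 on 28 June 1993 (3×4 = 12 days in).
11 August 1993 is 56 days after the start; 56 ÷ 4 = 14 remainder 0. Last occurrence in the window: #15 on 11 August 1993.
Occurrences #4 through #15: 12 in total.

12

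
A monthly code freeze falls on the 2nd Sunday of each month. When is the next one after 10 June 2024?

14 July 2024

June 2024 starts on a Saturday; its first Sunday is the 2nd, so the 2nd Sunday is the 9th — 9 June 2024.
That is not after 10 June 2024, so look at July 2024.
July 2024 starts on a Monday; its first Sunday is the 7th, so the 2nd Sunday is the 14th — 14 July 2024.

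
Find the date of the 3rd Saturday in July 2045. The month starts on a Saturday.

July 15, 2045

July 2045 begins on a Saturday, so the first Saturday is July 1.
The 3rd Saturday is 2 weeks later: 1 + 14 = 15.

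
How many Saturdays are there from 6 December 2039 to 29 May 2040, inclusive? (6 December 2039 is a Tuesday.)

6 December 2039 is a Tuesday; the first Saturday on or after it is 10 December 2039 (4 days later).
From 10 December 2039 to 29 May 2040: 21 + 31 + 29 + 31 + 30 + 29 = 171 days (rest of December, January, February, March, April, May).
171 ÷ 7 = 24 full weeks with remainder 3, so 24 more Saturdays after the first → 25.

25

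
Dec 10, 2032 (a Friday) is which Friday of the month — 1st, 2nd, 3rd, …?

Day 10 falls in week ⌈10/7⌉ of the month.
Days 1–7 hold the 1st Friday, 8–14 the 2nd, 15–21 the 3rd, 22–28 the 4th, 29–31 the 5th.
10 is in the range for the 2nd.

2nd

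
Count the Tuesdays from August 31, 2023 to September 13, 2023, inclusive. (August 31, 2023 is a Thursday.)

August 31, 2023 is a Thursday; the first Tuesday on or after it is September 5, 2023 (5 days later).
From September 5, 2023 to September 13, 2023 is 13 − 5 = 8 days.
8 ÷ 7 = 1 full weeks with remainder 1, so 1 more Tuesdays after the first → 2.

2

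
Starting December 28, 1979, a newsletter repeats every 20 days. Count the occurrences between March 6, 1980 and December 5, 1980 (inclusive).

Occurrences land 20·i days after December 28, 1979 for i = 0, 1, 2, …
March 6, 1980 is 69 days after the start; 69 ÷ 20 = 3 remainder 9; since the remainder is 9, round up to i = 4. First occurrence in the window: #5 on March 17, 1980 (4×20 = 80 days in).
December 5, 1980 is 343 days after the start; 343 ÷ 20 = 17 remainder 3. Last occurrence in the window: #18 on December 2, 1980.
Occurrences #5 through #18: 14 in total.

14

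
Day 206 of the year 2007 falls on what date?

2007-07-25

January has 31 days (206 − 31 = 175 remain).
February has 28 days (175 − 28 = 147 remain).
March has 31 days (147 − 31 = 116 remain).
April has 30 days (116 − 30 = 86 remain).
May has 31 days (86 − 31 = 55 remain).
June has 30 days (55 − 30 = 25 remain).
25 into July → July 25.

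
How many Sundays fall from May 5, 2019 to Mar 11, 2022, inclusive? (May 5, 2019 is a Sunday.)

May 5, 2019 is a Sunday; the first Sunday on or after it is May 5, 2019.
From May 5, 2019 to Mar 11, 2022: 240 + 366 + 365 + 70 = 1041 days (rest of 2019, 2020, 2021, to Mar 11, 2022 in 2022).
1041 ÷ 7 = 148 full weeks with remainder 5, so 148 more Sundays after the first → 149.

149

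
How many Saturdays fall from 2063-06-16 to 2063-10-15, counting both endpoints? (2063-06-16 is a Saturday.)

2063-06-16 is a Saturday; the first Saturday on or after it is 2063-06-16.
From 2063-06-16 to 2063-10-15: 14 + 31 + 31 + 30 + 15 = 121 days (rest of June, July, August, September, October).
121 ÷ 7 = 17 full weeks with remainder 2, so 17 more Saturdays after the first → 18.

18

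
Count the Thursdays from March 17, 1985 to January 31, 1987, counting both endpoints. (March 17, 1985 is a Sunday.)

98

March 17, 1985 is a Sunday; the first Thursday on or after it is March 21, 1985 (4 days later).
From March 21, 1985 to January 31, 1987: 285 + 365 + 31 = 681 days (rest of 1985, 1986, to January 31, 1987 in 1987).
681 ÷ 7 = 97 full weeks with remainder 2, so 97 more Thursdays after the first → 98.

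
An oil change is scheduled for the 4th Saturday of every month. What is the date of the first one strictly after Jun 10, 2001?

Jun 2001 starts on a Friday; its first Saturday is the 2nd, so the 4th Saturday is the 23rd — Jun 23, 2001.
Jun 23, 2001 is after Jun 10, 2001, so that is the next one.

Jun 23, 2001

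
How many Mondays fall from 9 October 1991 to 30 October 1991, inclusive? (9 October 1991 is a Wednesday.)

9 October 1991 is a Wednesday; the first Monday on or after it is 14 October 1991 (5 days later).
From 14 October 1991 to 30 October 1991 is 30 − 14 = 16 days.
16 ÷ 7 = 2 full weeks with remainder 2, so 2 more Mondays after the first → 3.

3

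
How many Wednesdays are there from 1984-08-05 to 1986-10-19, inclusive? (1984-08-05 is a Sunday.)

115

1984-08-05 is a Sunday; the first Wednesday on or after it is 1984-08-08 (3 days later).
From 1984-08-08 to 1986-10-19: 145 + 365 + 292 = 802 days (rest of 1984, 1985, to 1986-10-19 in 1986).
802 ÷ 7 = 114 full weeks with remainder 4, so 114 more Wednesdays after the first → 115.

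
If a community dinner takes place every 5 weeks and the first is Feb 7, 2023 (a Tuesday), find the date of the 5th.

Jun 27, 2023

The 5th occurrence is 4 intervals after the first: 4 × 35 = 140 days after Feb 7, 2023.
Feb has 28 days — 21 days to the end of Feb leaves 119.
Mar has 31 days (88 left).
Apr has 30 days (58 left).
May has 31 days (27 left).
27 days into Jun → Jun 27, 2023.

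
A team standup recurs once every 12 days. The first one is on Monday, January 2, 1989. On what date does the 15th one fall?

The 15th occurrence is 14 intervals after the first: 14 × 12 = 168 days after January 2, 1989.
January has 31 days — 29 days to the end of January leaves 139.
February has 28 days (111 left).
March has 31 days (80 left).
April has 30 days (50 left).
May has 31 days (19 left).
19 days into June → June 19, 1989.

June 19, 1989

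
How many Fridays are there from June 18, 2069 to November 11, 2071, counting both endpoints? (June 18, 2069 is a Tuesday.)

June 18, 2069 is a Tuesday; the first Friday on or after it is June 21, 2069 (3 days later).
From June 21, 2069 to November 11, 2071: 193 + 365 + 315 = 873 days (rest of 2069, 2070, to November 11, 2071 in 2071).
873 ÷ 7 = 124 full weeks with remainder 5, so 124 more Fridays after the first → 125.

125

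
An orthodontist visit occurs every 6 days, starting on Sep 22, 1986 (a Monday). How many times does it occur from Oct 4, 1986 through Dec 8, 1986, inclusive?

Occurrences land 6·i days after Sep 22, 1986 for i = 0, 1, 2, …
Oct 4, 1986 is 12 days after the start; 12 ÷ 6 = 2 remainder 0. First occurrence in the window: #3 on Oct 4, 1986 (2×6 = 12 days in).
Dec 8, 1986 is 77 days after the start; 77 ÷ 6 = 12 remainder 5. Last occurrence in the window: #13 on Dec 3, 1986.
Occurrences #3 through #13: 11 in total.

11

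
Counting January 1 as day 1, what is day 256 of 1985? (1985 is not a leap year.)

Jan has 31 days (256 − 31 = 225 remain).
Feb has 28 days (225 − 28 = 197 remain).
Mar has 31 days (197 − 31 = 166 remain).
Apr has 30 days (166 − 30 = 136 remain).
May has 31 days (136 − 31 = 105 remain).
Jun has 30 days (105 − 30 = 75 remain).
Jul has 31 days (75 − 31 = 44 remain).
Aug has 31 days (44 − 31 = 13 remain).
13 into Sep → Sep 13.

Sep 13, 1985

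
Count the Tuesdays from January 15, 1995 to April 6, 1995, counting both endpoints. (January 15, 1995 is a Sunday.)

12

January 15, 1995 is a Sunday; the first Tuesday on or after it is January 17, 1995 (2 days later).
From January 17, 1995 to April 6, 1995: 14 + 28 + 31 + 6 = 79 days (rest of January, February, March, April).
79 ÷ 7 = 11 full weeks with remainder 2, so 11 more Tuesdays after the first → 12.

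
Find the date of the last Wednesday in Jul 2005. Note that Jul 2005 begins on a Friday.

Jul 2005 begins on a Friday, so the first Wednesday is Jul 6 (5 days later).
Jul 2005 has 31 days. Adding weeks: 6, 13, 20, 27 — the last one ≤ 31 is the 27th.

Jul 27, 2005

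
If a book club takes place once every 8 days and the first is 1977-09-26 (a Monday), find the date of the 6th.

1977-11-05

The 6th occurrence is 5 intervals after the first: 5 × 8 = 40 days after 1977-09-26.
September has 30 days — 4 days to the end of September leaves 36.
October has 31 days (5 left).
5 days into November → 1977-11-05.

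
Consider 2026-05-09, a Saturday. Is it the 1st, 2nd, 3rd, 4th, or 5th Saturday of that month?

2nd

Day 9 falls in week ⌈9/7⌉ of the month.
Days 1–7 hold the 1st Saturday, 8–14 the 2nd, 15–21 the 3rd, 22–28 the 4th, 29–31 the 5th.
9 is in the range for the 2nd.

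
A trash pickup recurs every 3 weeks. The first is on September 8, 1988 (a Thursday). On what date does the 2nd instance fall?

September 29, 1988

The 2nd occurrence is 1 interval after the first: 1 × 21 = 21 days after September 8, 1988.
21 days later is September 29, 1988.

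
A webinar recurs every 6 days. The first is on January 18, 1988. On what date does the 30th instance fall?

The 30th occurrence is 29 intervals after the first: 29 × 6 = 174 days after January 18, 1988.
January has 31 days — 13 days to the end of January leaves 161.
February has 29 days (132 left).
March has 31 days (101 left).
April has 30 days (71 left).
May has 31 days (40 left).
June has 30 days (10 left).
10 days into July → July 10, 1988.

July 10, 1988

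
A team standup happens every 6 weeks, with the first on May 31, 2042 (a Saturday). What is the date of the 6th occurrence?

December 27, 2042

The 6th occurrence is 5 intervals after the first: 5 × 42 = 210 days after May 31, 2042.
May has 31 days — 0 days to the end of May leaves 210.
June has 30 days (180 left).
July has 31 days (149 left).
August has 31 days (118 left).
September has 30 days (88 left).
October has 31 days (57 left).
November has 30 days (27 left).
27 days into December → December 27, 2042.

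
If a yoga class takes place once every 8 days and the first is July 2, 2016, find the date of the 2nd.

The 2nd occurrence is 1 interval after the first: 1 × 8 = 8 days after July 2, 2016.
8 days later is July 10, 2016.

July 10, 2016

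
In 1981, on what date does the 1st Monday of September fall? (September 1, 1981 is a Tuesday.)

September 1981 begins on a Tuesday, so the first Monday is September 7 (6 days later).

September 7, 1981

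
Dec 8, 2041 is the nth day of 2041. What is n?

342

Days in months before Dec: 31 + 28 + 31 + 30 + 31 + 30 + 31 + 31 + 30 + 31 + 30 = 334.
Plus 8 days into Dec → day 342.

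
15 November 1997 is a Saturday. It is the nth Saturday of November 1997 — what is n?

3rd

Day 15 falls in week ⌈15/7⌉ of the month.
Days 1–7 hold the 1st Saturday, 8–14 the 2nd, 15–21 the 3rd, 22–28 the 4th, 29–31 the 5th.
15 is in the range for the 3rd.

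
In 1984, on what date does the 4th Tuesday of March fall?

March 27, 1984

The first Tuesday of March 1984 is March 6.
The 4th Tuesday is 3 weeks later: 6 + 21 = 27.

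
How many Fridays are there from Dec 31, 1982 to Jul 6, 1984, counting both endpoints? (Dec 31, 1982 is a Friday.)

Dec 31, 1982 is a Friday; the first Friday on or after it is Dec 31, 1982.
From Dec 31, 1982 to Jul 6, 1984: 0 + 365 + 188 = 553 days (rest of 1982, 1983, to Jul 6, 1984 in 1984).
553 ÷ 7 = 79 full weeks with remainder 0, so 79 more Fridays after the first → 80.

80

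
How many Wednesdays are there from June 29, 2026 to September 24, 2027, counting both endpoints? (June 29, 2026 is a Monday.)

65

June 29, 2026 is a Monday; the first Wednesday on or after it is July 1, 2026 (2 days later).
From July 1, 2026 to September 24, 2027: 183 + 267 = 450 days (rest of 2026, to September 24, 2027 in 2027).
450 ÷ 7 = 64 full weeks with remainder 2, so 64 more Wednesdays after the first → 65.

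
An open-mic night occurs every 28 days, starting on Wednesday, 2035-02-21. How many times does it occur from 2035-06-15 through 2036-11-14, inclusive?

18

Occurrences land 28·i days after 2035-02-21 for i = 0, 1, 2, …
2035-06-15 is 114 days after the start; 114 ÷ 28 = 4 remainder 2; since the remainder is 2, round up to i = 5. First occurrence in the window: #6 on 2035-07-11 (5×28 = 140 days in).
2036-11-14 is 632 days after the start; 632 ÷ 28 = 22 remainder 16. Last occurrence in the window: #23 on 2036-10-29.
Occurrences #6 through #23: 18 in total.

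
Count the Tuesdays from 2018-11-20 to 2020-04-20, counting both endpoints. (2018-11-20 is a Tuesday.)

2018-11-20 is a Tuesday; the first Tuesday on or after it is 2018-11-20.
From 2018-11-20 to 2020-04-20: 41 + 365 + 111 = 517 days (rest of 2018, 2019, to 2020-04-20 in 2020).
517 ÷ 7 = 73 full weeks with remainder 6, so 73 more Tuesdays after the first → 74.

74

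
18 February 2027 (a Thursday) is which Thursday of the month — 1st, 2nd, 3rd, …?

3rd

Day 18 falls in week ⌈18/7⌉ of the month.
Days 1–7 hold the 1st Thursday, 8–14 the 2nd, 15–21 the 3rd, 22–28 the 4th, 29–31 the 5th.
18 is in the range for the 3rd.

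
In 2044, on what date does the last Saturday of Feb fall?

The first Saturday of Feb 2044 is Feb 6.
Feb 2044 has 29 days. Adding weeks: 6, 13, 20, 27 — the last one ≤ 29 is the 27th.

Feb 27, 2044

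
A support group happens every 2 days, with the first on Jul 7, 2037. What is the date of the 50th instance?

The 50th occurrence is 49 intervals after the first: 49 × 2 = 98 days after Jul 7, 2037.
Jul has 31 days — 24 days to the end of Jul leaves 74.
Aug has 31 days (43 left).
Sep has 30 days (13 left).
13 days into Oct → Oct 13, 2037.

Oct 13, 2037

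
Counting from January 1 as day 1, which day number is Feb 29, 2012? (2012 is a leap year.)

Days in months before Feb: 31 = 31.
Plus 29 days into Feb → day 60.

60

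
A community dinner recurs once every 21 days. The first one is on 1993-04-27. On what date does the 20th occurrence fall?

1994-05-31

The 20th occurrence is 19 intervals after the first: 19 × 21 = 399 days after 1993-04-27.
April has 30 days — 3 days to the end of April leaves 396.
May has 31 days (365 left).
June has 30 days (335 left).
July has 31 days (304 left).
August has 31 days (273 left).
September has 30 days (243 left).
October has 31 days (212 left).
November has 30 days (182 left).
December has 31 days (151 left).
January has 31 days (120 left).
February has 28 days (92 left).
March has 31 days (61 left).
April has 30 days (31 left).
31 days into May → 1994-05-31.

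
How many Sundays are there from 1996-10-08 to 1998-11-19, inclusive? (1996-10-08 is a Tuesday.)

1996-10-08 is a Tuesday; the first Sunday on or after it is 1996-10-13 (5 days later).
From 1996-10-13 to 1998-11-19: 79 + 365 + 323 = 767 days (rest of 1996, 1997, to 1998-11-19 in 1998).
767 ÷ 7 = 109 full weeks with remainder 4, so 109 more Sundays after the first → 110.

110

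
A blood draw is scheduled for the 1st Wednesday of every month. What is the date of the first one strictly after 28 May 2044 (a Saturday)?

1 June 2044

May 2044 starts on a Sunday, so its 1st Wednesday is 4 May 2044 (3 days in).
That is not after 28 May 2044, so look at June 2044.
June 2044 starts on a Wednesday, so its 1st Wednesday is 1 June 2044.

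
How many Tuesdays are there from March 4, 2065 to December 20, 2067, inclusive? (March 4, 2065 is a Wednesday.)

146

March 4, 2065 is a Wednesday; the first Tuesday on or after it is March 10, 2065 (6 days later).
From March 10, 2065 to December 20, 2067: 296 + 365 + 354 = 1015 days (rest of 2065, 2066, to December 20, 2067 in 2067).
1015 ÷ 7 = 145 full weeks with remainder 0, so 145 more Tuesdays after the first → 146.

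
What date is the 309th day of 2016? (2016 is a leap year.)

November 4, 2016

January has 31 days (309 − 31 = 278 remain).
February has 29 days (278 − 29 = 249 remain).
March has 31 days (249 − 31 = 218 remain).
April has 30 days (218 − 30 = 188 remain).
May has 31 days (188 − 31 = 157 remain).
June has 30 days (157 − 30 = 127 remain).
July has 31 days (127 − 31 = 96 remain).
August has 31 days (96 − 31 = 65 remain).
September has 30 days (65 − 30 = 35 remain).
October has 31 days (35 − 31 = 4 remain).
4 into November → November 4.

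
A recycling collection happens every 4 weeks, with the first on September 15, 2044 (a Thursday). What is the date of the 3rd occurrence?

November 10, 2044

The 3rd occurrence is 2 intervals after the first: 2 × 28 = 56 days after September 15, 2044.
September has 30 days — 15 days to the end of September leaves 41.
October has 31 days (10 left).
10 days into November → November 10, 2044.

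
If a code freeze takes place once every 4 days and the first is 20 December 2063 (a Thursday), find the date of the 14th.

10 February 2064

The 14th occurrence is 13 intervals after the first: 13 × 4 = 52 days after 20 December 2063.
December has 31 days — 11 days to the end of December leaves 41.
January has 31 days (10 left).
10 days into February → 10 February 2064.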